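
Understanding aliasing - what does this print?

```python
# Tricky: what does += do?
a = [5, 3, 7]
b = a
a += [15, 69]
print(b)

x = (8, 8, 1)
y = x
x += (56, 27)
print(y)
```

Key concept: += behavior differs for mutable vs immutable.
Step by step:
`a = [5, 3, 7]` → a = [5, 3, 7]
`b = a` → b = [5, 3, 7] (same object as a)
`a += [15, 69]` → a = [5, 3, 7, 15, 69] (same object as b); b = [5, 3, 7, 15, 69] (same object as a)
`print(b)` → prints [5, 3, 7, 15, 69]
`x = (8, 8, 1)` → x = (8, 8, 1)
`y = x` → y = (8, 8, 1)
`x += (56, 27)` → x = (8, 8, 1, 56, 27)
`print(y)` → prints (8, 8, 1)

Answer:
[5, 3, 7, 15, 69]
(8, 8, 1)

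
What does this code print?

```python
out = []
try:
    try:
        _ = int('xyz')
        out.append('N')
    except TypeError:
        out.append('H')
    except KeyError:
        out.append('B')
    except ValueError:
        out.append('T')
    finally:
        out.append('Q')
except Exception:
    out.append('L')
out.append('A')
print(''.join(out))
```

Execution trace: 'T' (inner except ValueError) → 'Q' (inner finally) → 'A' (after the try/except). Output: TQA

Answer: TQA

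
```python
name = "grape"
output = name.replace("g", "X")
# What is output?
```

Trace:
`name = "grape"` → name = 'grape'
`output = name.replace("g", "X")` → output = 'Xrape'
So output = 'Xrape'

Answer: 'Xrape'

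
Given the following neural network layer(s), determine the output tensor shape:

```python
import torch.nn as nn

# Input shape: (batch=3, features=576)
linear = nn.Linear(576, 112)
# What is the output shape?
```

Input: (3, 576) -> Output: (3, 112)

Answer: (3, 112)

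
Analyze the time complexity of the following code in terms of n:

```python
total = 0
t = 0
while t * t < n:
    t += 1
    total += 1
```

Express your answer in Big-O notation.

Each loop level contributes: √n. Multiplying the contributions gives O(√n).

Answer: O(√n)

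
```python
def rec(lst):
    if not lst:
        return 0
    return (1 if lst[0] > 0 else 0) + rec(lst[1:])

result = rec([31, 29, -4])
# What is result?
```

Count of positive elements in [31, 29, -4] = 2

Answer: 2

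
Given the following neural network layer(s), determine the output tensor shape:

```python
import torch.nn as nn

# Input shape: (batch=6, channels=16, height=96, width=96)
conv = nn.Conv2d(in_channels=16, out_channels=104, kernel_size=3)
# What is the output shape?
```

Input: (6, 16, 96, 96) -> Output: (6, 104, 94, 94)

Answer: (6, 104, 94, 94)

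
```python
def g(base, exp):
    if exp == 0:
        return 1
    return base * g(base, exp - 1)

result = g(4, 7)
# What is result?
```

g(4, 7) = 4 * 4 * 4 * 4 * 4 * 4 * 4 = 16384

Answer: 16384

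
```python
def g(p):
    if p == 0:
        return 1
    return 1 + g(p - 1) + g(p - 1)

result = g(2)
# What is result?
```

g(p) = 1 + 2·g(p-1), g(0)=1. Closed form: (1+1)·2^2 - 1 = 7.

Answer: 7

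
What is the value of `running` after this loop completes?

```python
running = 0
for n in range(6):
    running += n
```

Sum of 0 to 5 = 15
`running` takes the values: 0 → 1 → 3 → 6 → 10 → 15

Answer: 15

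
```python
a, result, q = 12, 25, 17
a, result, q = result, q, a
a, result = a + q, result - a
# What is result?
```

Trace:
`a, result, q = 12, 25, 17` → a = 12; result = 25; q = 17
`a, result, q = result, q, a` → a = 25; result = 17; q = 12
`a, result = a + q, result - a` → a = 37; result = -8
So result = -8

Answer: -8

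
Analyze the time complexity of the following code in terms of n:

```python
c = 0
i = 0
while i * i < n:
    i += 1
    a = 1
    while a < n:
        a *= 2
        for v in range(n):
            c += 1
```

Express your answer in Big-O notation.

Each loop level contributes: √n × log n × n. Multiplying the contributions gives O(n√n log n).

Answer: O(n√n log n)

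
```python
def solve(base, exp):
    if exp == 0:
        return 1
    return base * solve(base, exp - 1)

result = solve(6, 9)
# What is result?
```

solve(6, 9) = 6 * 6 * 6 * 6 * 6 * 6 * 6 * 6 * 6 = 10077696

Answer: 10077696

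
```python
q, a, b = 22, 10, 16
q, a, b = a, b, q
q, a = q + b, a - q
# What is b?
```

Trace:
`q, a, b = 22, 10, 16` → q = 22; a = 10; b = 16
`q, a, b = a, b, q` → q = 10; a = 16; b = 22
`q, a = q + b, a - q` → q = 32; a = 6
So b = 22

Answer: 22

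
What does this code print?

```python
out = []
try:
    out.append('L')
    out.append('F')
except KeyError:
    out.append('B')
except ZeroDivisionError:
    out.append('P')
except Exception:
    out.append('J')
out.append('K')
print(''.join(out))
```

Execution trace: 'L' (try body) → 'F' (try body, no exception) → 'K' (after the try/except). Output: LFK

Answer: LFK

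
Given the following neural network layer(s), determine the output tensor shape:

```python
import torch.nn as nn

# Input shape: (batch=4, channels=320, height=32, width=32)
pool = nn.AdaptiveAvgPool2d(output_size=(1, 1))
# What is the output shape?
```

Input: (4, 320, 32, 32) -> Output: (4, 320, 1, 1)

Answer: (4, 320, 1, 1)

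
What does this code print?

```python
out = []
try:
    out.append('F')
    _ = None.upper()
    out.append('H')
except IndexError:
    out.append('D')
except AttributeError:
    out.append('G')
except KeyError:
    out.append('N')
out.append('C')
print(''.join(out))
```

Execution trace: 'F' (try body) → 'G' (except AttributeError) → 'C' (after the try/except). Output: FGC

Answer: FGC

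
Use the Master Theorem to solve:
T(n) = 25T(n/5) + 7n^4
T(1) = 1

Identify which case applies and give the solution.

a=25, b=5, f(n)=7n^4. log_5(25) = 2. Since c=4 > 2 and the regularity condition holds (25(n/5)^4 = (25/5^4)n^4 with 25/5^4 < 1), Case 3 applies: T(n) = Θ(f(n)) = O(n^4).

Answer: O(n^4) - Case 3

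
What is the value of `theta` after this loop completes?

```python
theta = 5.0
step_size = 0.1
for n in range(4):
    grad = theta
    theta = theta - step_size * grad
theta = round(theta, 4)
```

Gradient descent: w = 5.0 * (1 - 0.1)^4
`theta` takes the values: 5.0 → 4.5 → 4.05 → 3.645 → 3.2805

Answer: 3.2805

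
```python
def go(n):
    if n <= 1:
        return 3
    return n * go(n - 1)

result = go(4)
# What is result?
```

go(4) = 4 * 3 * 2 * 3 = 72

Answer: 72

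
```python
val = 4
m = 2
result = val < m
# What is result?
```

Trace:
`val = 4` → val = 4
`m = 2` → m = 2
`result = val < m` → result = False
So result = False

Answer: False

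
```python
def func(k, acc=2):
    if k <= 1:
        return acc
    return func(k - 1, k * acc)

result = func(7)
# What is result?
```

Accumulator trace (n, acc): (7, 2) -> (6, 14) -> (5, 84) -> (4, 420) -> (3, 1680) -> (2, 5040) -> (1, 10080) -> return 10080

Answer: 10080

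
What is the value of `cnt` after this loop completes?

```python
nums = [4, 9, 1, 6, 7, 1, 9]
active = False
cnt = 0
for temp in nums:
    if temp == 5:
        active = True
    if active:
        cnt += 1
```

Count elements after first 5 in [4, 9, 1, 6, 7, 1, 9]
`cnt` takes the values: 0

Answer: 0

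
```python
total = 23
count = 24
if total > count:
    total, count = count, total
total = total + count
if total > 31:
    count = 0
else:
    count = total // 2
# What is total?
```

Trace:
`total = 23` → total = 23
`count = 24` → count = 24
`if total > count: ...` → total > count is False → no variable changes
`total = total + count` → total = 47
`if total > 31: ...` → total > 31 is True → count = 0
So total = 47

Answer: 47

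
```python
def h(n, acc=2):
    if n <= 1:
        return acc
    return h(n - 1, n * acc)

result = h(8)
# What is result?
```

Accumulator trace (n, acc): (8, 2) -> (7, 16) -> (6, 112) -> (5, 672) -> (4, 3360) -> (3, 13440) -> (2, 40320) -> (1, 80640) -> return 80640

Answer: 80640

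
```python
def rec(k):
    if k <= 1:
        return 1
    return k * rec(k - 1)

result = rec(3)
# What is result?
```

rec(3) = 3 * 2 * 1 = 6

Answer: 6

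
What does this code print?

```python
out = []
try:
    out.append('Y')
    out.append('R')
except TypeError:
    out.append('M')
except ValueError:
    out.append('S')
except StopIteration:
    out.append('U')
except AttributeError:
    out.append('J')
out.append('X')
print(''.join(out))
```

Execution trace: 'Y' (try body) → 'R' (try body, no exception) → 'X' (after the try/except). Output: YRX

Answer: YRX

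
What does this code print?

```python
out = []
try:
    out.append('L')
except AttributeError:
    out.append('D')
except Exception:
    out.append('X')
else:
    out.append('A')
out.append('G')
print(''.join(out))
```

Execution trace: 'L' (try body, no exception) → 'A' (else) → 'G' (after the try/except). Output: LAG

Answer: LAG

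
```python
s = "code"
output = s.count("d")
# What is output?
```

Trace:
`s = "code"` → s = 'code'
`output = s.count("d")` → output = 1
So output = 1

Answer: 1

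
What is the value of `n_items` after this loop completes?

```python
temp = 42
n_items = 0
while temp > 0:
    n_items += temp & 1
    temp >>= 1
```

Count set bits in 42 (binary: 0b101010)
`n_items` takes the values: 0 → 1 → 2 → 3

Answer: 3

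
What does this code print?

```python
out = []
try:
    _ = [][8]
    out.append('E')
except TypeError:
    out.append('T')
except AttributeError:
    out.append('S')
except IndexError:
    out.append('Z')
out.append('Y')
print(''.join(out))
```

Execution trace: 'Z' (except IndexError) → 'Y' (after the try/except). Output: ZY

Answer: ZY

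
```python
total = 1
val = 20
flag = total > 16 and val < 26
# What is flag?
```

Trace:
`total = 1` → total = 1
`val = 20` → val = 20
`flag = total > 16 and val < 26` → flag = False
So flag = False

Answer: False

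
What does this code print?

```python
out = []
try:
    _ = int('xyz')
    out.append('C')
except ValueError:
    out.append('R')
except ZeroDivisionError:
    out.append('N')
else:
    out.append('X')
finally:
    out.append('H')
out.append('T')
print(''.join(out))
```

Execution trace: 'R' (except ValueError) → 'H' (finally) → 'T' (after the try/except). Output: RHT

Answer: RHT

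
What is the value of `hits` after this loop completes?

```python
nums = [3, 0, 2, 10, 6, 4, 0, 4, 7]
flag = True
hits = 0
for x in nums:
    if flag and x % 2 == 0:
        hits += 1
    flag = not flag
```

Count even values at even positions
`hits` takes the values: 0 → 1 → 2 → 3

Answer: 3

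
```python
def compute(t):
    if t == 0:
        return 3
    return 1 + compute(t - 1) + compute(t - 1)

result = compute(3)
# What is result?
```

compute(t) = 1 + 2·compute(t-1), compute(0)=3. Closed form: (3+1)·2^3 - 1 = 31.

Answer: 31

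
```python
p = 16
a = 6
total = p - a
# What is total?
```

Trace:
`p = 16` → p = 16
`a = 6` → a = 6
`total = p - a` → total = 10
So total = 10

Answer: 10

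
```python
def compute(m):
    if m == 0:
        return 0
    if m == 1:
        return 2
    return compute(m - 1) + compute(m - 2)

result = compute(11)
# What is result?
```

Build up from base cases: compute(0)=0, compute(1)=2, compute(2)=2, compute(3)=4, compute(4)=6, compute(5)=10, compute(6)=16, ..., compute(11)=178

Answer: 178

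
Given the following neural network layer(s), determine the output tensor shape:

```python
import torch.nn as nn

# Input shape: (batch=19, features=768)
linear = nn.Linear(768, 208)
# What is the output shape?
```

Input: (19, 768) -> Output: (19, 208)

Answer: (19, 208)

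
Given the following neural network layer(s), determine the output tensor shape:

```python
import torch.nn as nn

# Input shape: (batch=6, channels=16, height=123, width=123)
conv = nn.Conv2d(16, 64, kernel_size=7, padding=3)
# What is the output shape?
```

Input: (6, 16, 123, 123) -> Output: (6, 64, 123, 123)

Answer: (6, 64, 123, 123)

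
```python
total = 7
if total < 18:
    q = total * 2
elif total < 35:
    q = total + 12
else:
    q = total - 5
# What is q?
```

Trace:
`total = 7` → total = 7
`if total < 18: ...` → total < 18 is True → q = 14
So q = 14

Answer: 14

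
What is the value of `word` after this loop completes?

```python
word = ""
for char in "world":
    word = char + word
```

Reverse 'world'
`word` takes the values: "" → "w" → "ow" → "row" → "lrow" → "dlrow"

Answer: "dlrow"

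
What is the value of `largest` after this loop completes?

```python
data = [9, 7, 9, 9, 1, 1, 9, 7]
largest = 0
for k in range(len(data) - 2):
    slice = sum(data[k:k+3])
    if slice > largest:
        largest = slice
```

Max sum of 3-element window in [9, 7, 9, 9, 1, 1, 9, 7]
`largest` takes the values: 0 → 25

Answer: 25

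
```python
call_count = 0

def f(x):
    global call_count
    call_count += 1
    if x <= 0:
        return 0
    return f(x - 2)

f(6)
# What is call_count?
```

Linear recursion stepping by 2: 4 calls from x=6 down to ≤0.

Answer: 4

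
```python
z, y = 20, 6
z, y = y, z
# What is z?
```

Trace:
`z, y = 20, 6` → z = 20; y = 6
`z, y = y, z` → z = 6; y = 20
So z = 6

Answer: 6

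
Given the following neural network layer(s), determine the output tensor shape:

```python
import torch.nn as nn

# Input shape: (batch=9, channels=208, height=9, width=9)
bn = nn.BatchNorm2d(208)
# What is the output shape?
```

Input: (9, 208, 9, 9) -> Output: (9, 208, 9, 9)

Answer: (9, 208, 9, 9)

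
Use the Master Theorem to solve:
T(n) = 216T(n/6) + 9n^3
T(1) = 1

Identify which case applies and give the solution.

a=216, b=6, f(n)=9n^3. log_6(216) = 3. Since c=3 = 3, Case 2 applies: T(n) = Θ(n^log_b(a) · log n) = O(n^3 log n).

Answer: O(n^3 log n) - Case 2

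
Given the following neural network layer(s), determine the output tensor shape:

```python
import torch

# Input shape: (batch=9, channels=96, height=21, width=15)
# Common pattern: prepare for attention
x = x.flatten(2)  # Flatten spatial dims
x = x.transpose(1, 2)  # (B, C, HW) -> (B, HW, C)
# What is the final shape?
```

Input: (9, 96, 21, 15) -> after flatten(2): (9, 96, 315) -> Output: (9, 315, 96)

Answer: (9, 315, 96)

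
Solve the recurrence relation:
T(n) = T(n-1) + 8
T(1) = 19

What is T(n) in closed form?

Unrolling: T(n) = T(1) + 8·(n-1) = 19 + 8(n-1) = 8n + 11.

Answer: T(n) = 8n + 11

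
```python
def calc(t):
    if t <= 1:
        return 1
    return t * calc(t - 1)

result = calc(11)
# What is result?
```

calc(11) = 11 * 10 * 9 * 8 * 7 * 6 * 5 * 4 * 3 * 2 * 1 = 39916800

Answer: 39916800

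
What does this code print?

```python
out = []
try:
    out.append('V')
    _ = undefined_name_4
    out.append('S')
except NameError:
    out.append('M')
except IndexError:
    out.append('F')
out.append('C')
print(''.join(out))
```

Execution trace: 'V' (try body) → 'M' (except NameError) → 'C' (after the try/except). Output: VMC

Answer: VMC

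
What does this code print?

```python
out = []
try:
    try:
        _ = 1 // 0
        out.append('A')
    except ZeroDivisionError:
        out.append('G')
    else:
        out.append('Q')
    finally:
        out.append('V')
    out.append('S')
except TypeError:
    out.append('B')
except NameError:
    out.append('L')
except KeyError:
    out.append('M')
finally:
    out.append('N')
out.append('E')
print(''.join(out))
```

Execution trace: 'G' (inner except ZeroDivisionError) → 'V' (inner finally) → 'S' (try body, no exception) → 'N' (finally) → 'E' (after the try/except). Output: GVSNE

Answer: GVSNE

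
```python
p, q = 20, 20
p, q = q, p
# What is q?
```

Trace:
`p, q = 20, 20` → p = 20; q = 20
`p, q = q, p` → p = 20; q = 20
So q = 20

Answer: 20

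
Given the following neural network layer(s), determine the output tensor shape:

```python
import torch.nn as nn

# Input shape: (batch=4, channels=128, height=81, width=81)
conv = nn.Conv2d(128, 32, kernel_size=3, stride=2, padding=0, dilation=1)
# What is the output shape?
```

Input: (4, 128, 81, 81) -> Output: (4, 32, 40, 40)

Answer: (4, 32, 40, 40)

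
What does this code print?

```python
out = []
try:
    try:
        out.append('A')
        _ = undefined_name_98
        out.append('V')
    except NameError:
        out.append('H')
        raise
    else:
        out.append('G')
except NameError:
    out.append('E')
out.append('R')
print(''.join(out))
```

Execution trace: 'A' (inner try body) → 'H' (inner except NameError) → 'E' (outer except NameError) → 'R' (after the try/except). Output: AHER

Answer: AHER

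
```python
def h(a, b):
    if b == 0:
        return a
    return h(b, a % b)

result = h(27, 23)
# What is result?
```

h(27, 23) -> h(23, 4) -> h(4, 3) -> h(3, 1) -> h(1, 0) -> 1

Answer: 1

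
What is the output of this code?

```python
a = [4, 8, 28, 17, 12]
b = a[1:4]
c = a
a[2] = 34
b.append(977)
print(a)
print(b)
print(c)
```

Key concept: slice vs alias.
Step by step:
`a = [4, 8, 28, 17, 12]` → a = [4, 8, 28, 17, 12]
`b = a[1:4]` → b = [8, 28, 17]
`c = a` → c = [4, 8, 28, 17, 12] (same object as a)
`a[2] = 34` → a = [4, 8, 34, 17, 12] (same object as c); c = [4, 8, 34, 17, 12] (same object as a)
`b.append(977)` → b = [8, 28, 17, 977]
`print(a)` → prints [4, 8, 34, 17, 12]
`print(b)` → prints [8, 28, 17, 977]
`print(c)` → prints [4, 8, 34, 17, 12]

Answer:
[4, 8, 34, 17, 12]
[8, 28, 17, 977]
[4, 8, 34, 17, 12]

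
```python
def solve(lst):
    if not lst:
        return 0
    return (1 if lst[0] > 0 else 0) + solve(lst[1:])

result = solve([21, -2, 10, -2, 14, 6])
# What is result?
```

Count of positive elements in [21, -2, 10, -2, 14, 6] = 4

Answer: 4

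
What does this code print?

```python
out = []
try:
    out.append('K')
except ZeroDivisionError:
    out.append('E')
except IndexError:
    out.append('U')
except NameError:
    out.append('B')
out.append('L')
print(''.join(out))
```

Execution trace: 'K' (try body, no exception) → 'L' (after the try/except). Output: KL

Answer: KL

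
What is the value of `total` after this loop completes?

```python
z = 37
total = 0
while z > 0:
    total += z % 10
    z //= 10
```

Sum digits of 37
`total` takes the values: 0 → 7 → 10

Answer: 10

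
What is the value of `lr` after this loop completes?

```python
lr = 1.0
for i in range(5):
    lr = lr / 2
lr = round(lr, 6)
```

Halving LR 5 times: 1 / 2^5
`lr` takes the values: 1.0 → 0.5 → 0.25 → 0.125 → 0.0625 → 0.03125

Answer: 0.03125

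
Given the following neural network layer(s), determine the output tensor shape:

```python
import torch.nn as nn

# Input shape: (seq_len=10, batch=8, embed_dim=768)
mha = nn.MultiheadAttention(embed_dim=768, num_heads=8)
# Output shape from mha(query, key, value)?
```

Input: (10, 8, 768) -> Output: (10, 8, 768)

Answer: (10, 8, 768)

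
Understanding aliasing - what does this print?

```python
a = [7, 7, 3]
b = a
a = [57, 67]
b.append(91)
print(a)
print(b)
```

Key concept: rebinding vs mutation: a is rebound to a new list, b still points at the original.
Step by step:
`a = [7, 7, 3]` → a = [7, 7, 3]
`b = a` → b = [7, 7, 3] (same object as a)
`a = [57, 67]` → a = [57, 67]
`b.append(91)` → b = [7, 7, 3, 91]
`print(a)` → prints [57, 67]
`print(b)` → prints [7, 7, 3, 91]

Answer:
[57, 67]
[7, 7, 3, 91]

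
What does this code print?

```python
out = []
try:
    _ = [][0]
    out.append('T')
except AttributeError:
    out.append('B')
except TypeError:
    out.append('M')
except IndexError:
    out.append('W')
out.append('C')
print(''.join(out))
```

Execution trace: 'W' (except IndexError) → 'C' (after the try/except). Output: WC

Answer: WC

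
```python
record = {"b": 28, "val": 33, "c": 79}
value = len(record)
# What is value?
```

Trace:
`record = {"b": 28, "val": 33, "c": 79}` → record = {'b': 28, 'val': 33, 'c': 79}
`value = len(record)` → value = 3
So value = 3

Answer: 3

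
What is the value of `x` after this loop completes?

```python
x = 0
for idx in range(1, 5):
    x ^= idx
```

XOR of 1 to 4
`x` takes the values: 0 → 1 → 3 → 0 → 4

Answer: 4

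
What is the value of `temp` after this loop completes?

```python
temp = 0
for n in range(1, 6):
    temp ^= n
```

XOR of 1 to 5
`temp` takes the values: 0 → 1 → 3 → 0 → 4 → 1

Answer: 1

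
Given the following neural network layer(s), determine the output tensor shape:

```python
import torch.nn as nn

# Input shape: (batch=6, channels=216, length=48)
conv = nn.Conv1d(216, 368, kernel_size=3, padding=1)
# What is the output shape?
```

Input: (6, 216, 48) -> Output: (6, 368, 48)

Answer: (6, 368, 48)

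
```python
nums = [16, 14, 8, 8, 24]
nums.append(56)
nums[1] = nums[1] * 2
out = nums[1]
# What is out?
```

Trace:
`nums = [16, 14, 8, 8, 24]` → nums = [16, 14, 8, 8, 24]
`nums.append(56)` → nums = [16, 14, 8, 8, 24, 56]
`nums[1] = nums[1] * 2` → nums = [16, 28, 8, 8, 24, 56]
`out = nums[1]` → out = 28
So out = 28

Answer: 28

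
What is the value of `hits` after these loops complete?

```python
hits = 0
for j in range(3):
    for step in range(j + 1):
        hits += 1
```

Triangle: 1 + 2 + ... + 3
`hits` takes the values: 0 → 1 → 2 → 3 → 4 → 5 → 6

Answer: 6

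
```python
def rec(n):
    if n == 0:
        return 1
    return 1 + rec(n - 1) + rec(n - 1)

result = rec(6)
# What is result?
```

rec(n) = 1 + 2·rec(n-1), rec(0)=1. Closed form: (1+1)·2^6 - 1 = 127.

Answer: 127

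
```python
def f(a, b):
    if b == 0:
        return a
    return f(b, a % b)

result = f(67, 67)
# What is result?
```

f(67, 67) -> f(67, 0) -> 67

Answer: 67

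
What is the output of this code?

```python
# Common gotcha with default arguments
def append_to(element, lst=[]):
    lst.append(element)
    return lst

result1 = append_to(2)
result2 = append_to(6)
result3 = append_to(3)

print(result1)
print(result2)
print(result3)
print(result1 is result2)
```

Key concept: mutable default argument gotcha.
Step by step:
`result1 = append_to(2)` → result1 = [2]
`result2 = append_to(6)` → result1 = [2, 6] (same object as result2); result2 = [2, 6] (same object as result1)
`result3 = append_to(3)` → result1 = [2, 6, 3] (same object as result2, result3); result2 = [2, 6, 3] (same object as result1, result3); result3 = [2, 6, 3] (same object as result1, result2)
`print(result1)` → prints [2, 6, 3]
`print(result2)` → prints [2, 6, 3]
`print(result3)` → prints [2, 6, 3]
`print(result1 is result2)` → prints True

Answer:
[2, 6, 3]
[2, 6, 3]
[2, 6, 3]
True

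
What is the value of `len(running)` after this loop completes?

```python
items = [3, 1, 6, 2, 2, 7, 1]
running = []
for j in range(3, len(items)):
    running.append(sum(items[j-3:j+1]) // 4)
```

Number of 4-element averages
`running` takes the values: [] → [3] → [3, 2] → [3, 2, 4] → [3, 2, 4, 3]
So `len(running)` = 4

Answer: 4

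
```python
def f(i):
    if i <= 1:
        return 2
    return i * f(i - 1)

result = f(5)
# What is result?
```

f(5) = 5 * 4 * 3 * 2 * 2 = 240

Answer: 240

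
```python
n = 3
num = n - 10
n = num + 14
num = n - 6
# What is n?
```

Trace:
`n = 3` → n = 3
`num = n - 10` → num = -7
`n = num + 14` → n = 7
`num = n - 6` → num = 1
So n = 7

Answer: 7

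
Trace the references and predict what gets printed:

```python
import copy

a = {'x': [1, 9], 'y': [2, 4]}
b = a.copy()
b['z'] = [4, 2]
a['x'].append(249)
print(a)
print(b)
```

Key concept: shallow copy of dict with mutable values.
Step by step:
`a = {'x': [1, 9], 'y': [2, 4]}` → a = {'x': [1, 9], 'y': [2, 4]}
`b = a.copy()` → b = {'x': [1, 9], 'y': [2, 4]}
`b['z'] = [4, 2]` → b = {'x': [1, 9], 'y': [2, 4], 'z': [4, 2]}
`a['x'].append(249)` → a = {'x': [1, 9, 249], 'y': [2, 4]}; b = {'x': [1, 9, 249], 'y': [2, 4], 'z': [4, 2]}
`print(a)` → prints {'x': [1, 9, 249], 'y': [2, 4]}
`print(b)` → prints {'x': [1, 9, 249], 'y': [2, 4], 'z': [4, 2]}

Answer:
{'x': [1, 9, 249], 'y': [2, 4]}
{'x': [1, 9, 249], 'y': [2, 4], 'z': [4, 2]}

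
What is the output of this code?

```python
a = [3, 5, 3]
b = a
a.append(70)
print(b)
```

Key concept: basic list aliasing.
Step by step:
`a = [3, 5, 3]` → a = [3, 5, 3]
`b = a` → b = [3, 5, 3] (same object as a)
`a.append(70)` → a = [3, 5, 3, 70] (same object as b); b = [3, 5, 3, 70] (same object as a)
`print(b)` → prints [3, 5, 3, 70]

Answer: [3, 5, 3, 70]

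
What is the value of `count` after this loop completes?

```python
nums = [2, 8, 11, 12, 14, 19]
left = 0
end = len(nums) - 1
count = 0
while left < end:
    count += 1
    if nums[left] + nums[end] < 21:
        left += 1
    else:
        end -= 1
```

Steps to find pair summing to 21
`count` takes the values: 0 → 1 → 2 → 3 → 4 → 5

Answer: 5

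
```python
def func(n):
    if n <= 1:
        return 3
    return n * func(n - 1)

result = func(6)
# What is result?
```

func(6) = 6 * 5 * 4 * 3 * 2 * 3 = 2160

Answer: 2160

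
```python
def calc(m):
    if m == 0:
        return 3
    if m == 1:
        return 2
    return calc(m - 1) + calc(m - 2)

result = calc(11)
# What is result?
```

Build up from base cases: calc(0)=3, calc(1)=2, calc(2)=5, calc(3)=7, calc(4)=12, calc(5)=19, calc(6)=31, ..., calc(11)=343

Answer: 343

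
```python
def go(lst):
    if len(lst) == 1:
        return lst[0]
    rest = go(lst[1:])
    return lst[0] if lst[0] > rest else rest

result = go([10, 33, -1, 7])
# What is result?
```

Recursive max over [10, 33, -1, 7] = 33

Answer: 33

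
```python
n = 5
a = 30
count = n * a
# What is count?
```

Trace:
`n = 5` → n = 5
`a = 30` → a = 30
`count = n * a` → count = 150
So count = 150

Answer: 150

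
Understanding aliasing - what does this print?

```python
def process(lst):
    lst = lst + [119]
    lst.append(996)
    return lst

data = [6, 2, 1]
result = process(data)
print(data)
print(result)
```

Key concept: rebinding parameter vs mutation.
Step by step:
`data = [6, 2, 1]` → data = [6, 2, 1]
`result = process(data)` → result = [6, 2, 1, 119, 996]
`print(data)` → prints [6, 2, 1]
`print(result)` → prints [6, 2, 1, 119, 996]

Answer:
[6, 2, 1]
[6, 2, 1, 119, 996]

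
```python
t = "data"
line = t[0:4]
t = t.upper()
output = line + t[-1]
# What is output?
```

Trace:
`t = "data"` → t = 'data'
`line = t[0:4]` → line = 'data'
`t = t.upper()` → t = 'DATA'
`output = line + t[-1]` → output = 'dataA'
So output = 'dataA'

Answer: 'dataA'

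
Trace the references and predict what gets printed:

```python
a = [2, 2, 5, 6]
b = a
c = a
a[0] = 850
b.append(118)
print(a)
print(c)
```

Key concept: multiple aliases.
Step by step:
`a = [2, 2, 5, 6]` → a = [2, 2, 5, 6]
`b = a` → b = [2, 2, 5, 6] (same object as a)
`c = a` → c = [2, 2, 5, 6] (same object as a, b)
`a[0] = 850` → a = [850, 2, 5, 6] (same object as b, c); b = [850, 2, 5, 6] (same object as a, c); c = [850, 2, 5, 6] (same object as a, b)
`b.append(118)` → a = [850, 2, 5, 6, 118] (same object as b, c); b = [850, 2, 5, 6, 118] (same object as a, c); c = [850, 2, 5, 6, 118] (same object as a, b)
`print(a)` → prints [850, 2, 5, 6, 118]
`print(c)` → prints [850, 2, 5, 6, 118]

Answer:
[850, 2, 5, 6, 118]
[850, 2, 5, 6, 118]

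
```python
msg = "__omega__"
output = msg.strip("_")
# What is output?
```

Trace:
`msg = "__omega__"` → msg = '__omega__'
`output = msg.strip("_")` → output = 'omega'
So output = 'omega'

Answer: 'omega'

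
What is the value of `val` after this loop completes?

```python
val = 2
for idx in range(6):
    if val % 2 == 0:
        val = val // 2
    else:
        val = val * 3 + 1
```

Collatz-style transformation from 2
`val` takes the values: 2 → 1 → 4 → 2 → 1 → 4 → 2

Answer: 2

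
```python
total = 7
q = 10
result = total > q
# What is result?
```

Trace:
`total = 7` → total = 7
`q = 10` → q = 10
`result = total > q` → result = False
So result = False

Answer: False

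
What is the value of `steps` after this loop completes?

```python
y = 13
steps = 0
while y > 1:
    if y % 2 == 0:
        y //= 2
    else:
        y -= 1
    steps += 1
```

Steps to reduce 13 to 1
`steps` takes the values: 0 → 1 → 2 → 3 → 4 → 5

Answer: 5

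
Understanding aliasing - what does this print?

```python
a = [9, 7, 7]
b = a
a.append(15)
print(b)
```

Key concept: basic list aliasing.
Step by step:
`a = [9, 7, 7]` → a = [9, 7, 7]
`b = a` → b = [9, 7, 7] (same object as a)
`a.append(15)` → a = [9, 7, 7, 15] (same object as b); b = [9, 7, 7, 15] (same object as a)
`print(b)` → prints [9, 7, 7, 15]

Answer: [9, 7, 7, 15]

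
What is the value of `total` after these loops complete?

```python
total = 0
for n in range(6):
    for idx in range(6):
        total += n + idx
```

Sum of all n+idx for n,idx in 6x6
`total` takes the values: 0 → 1 → 3 → 6 → 10 → 15 → 16 → 18 → 21 → 25 → 30 → 36 → 38 → 41 → 45 → 50 → 56 → 63 → 66 → 70 → 75 → 81 → 88 → 96 → 100 → 105 → 111 → 118 → 126 → 135 → 140 → 146 → 153 → 161 → 170 → 180

Answer: 180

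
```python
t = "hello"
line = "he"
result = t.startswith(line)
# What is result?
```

Trace:
`t = "hello"` → t = 'hello'
`line = "he"` → line = 'he'
`result = t.startswith(line)` → result = True
So result = True

Answer: True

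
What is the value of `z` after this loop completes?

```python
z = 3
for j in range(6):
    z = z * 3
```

Multiply by 3, 6 times: 3 * 3^6 = 2187
`z` takes the values: 3 → 9 → 27 → 81 → 243 → 729 → 2187

Answer: 2187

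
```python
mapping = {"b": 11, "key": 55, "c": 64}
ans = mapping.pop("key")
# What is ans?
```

Trace:
`mapping = {"b": 11, "key": 55, "c": 64}` → mapping = {'b': 11, 'key': 55, 'c': 64}
`ans = mapping.pop("key")` → mapping = {'b': 11, 'c': 64}; ans = 55
So ans = 55

Answer: 55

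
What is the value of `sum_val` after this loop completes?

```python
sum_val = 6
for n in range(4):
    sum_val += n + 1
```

Start at 6, add 1 to 4 = 16
`sum_val` takes the values: 6 → 7 → 9 → 12 → 16

Answer: 16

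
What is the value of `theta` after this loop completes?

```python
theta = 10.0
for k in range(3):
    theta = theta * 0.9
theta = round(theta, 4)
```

Exponential decay: 10.0 * 0.9^3
`theta` takes the values: 10.0 → 9.0 → 8.1 → 7.29

Answer: 7.29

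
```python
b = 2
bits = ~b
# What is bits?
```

Trace:
`b = 2` → b = 2
`bits = ~b` → bits = -3
So bits = -3

Answer: -3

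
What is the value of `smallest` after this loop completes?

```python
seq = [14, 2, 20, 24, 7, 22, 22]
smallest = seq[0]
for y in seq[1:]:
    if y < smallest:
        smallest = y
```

Minimum of [14, 2, 20, 24, 7, 22, 22]
`smallest` takes the values: 14 → 2

Answer: 2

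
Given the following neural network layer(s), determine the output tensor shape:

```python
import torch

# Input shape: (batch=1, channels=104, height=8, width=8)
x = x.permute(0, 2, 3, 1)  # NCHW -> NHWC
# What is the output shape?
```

Input: (1, 104, 8, 8) -> Output: (1, 8, 8, 104)

Answer: (1, 8, 8, 104)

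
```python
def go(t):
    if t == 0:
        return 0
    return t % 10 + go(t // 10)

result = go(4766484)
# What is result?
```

Sum of digits of 4766484: 4 + 8 + 4 + 6 + 6 + 7 + 4 = 39

Answer: 39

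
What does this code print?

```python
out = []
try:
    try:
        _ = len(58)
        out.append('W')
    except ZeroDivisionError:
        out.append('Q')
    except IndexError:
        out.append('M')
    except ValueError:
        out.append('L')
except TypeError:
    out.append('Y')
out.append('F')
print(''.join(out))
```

Execution trace: 'Y' (outer except TypeError) → 'F' (after the try/except). Output: YF

Answer: YF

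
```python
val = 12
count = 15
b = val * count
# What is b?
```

Trace:
`val = 12` → val = 12
`count = 15` → count = 15
`b = val * count` → b = 180
So b = 180

Answer: 180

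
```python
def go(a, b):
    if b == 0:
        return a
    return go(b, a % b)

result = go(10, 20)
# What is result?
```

go(10, 20) -> go(20, 10) -> go(10, 0) -> 10

Answer: 10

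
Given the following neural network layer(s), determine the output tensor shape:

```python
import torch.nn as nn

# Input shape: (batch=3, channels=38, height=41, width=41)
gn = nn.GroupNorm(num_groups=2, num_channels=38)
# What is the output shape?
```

Input: (3, 38, 41, 41) -> Output: (3, 38, 41, 41)

Answer: (3, 38, 41, 41)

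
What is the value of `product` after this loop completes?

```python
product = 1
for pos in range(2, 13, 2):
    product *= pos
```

Product of even numbers 2 to 12
`product` takes the values: 1 → 2 → 8 → 48 → 384 → 3840 → 46080

Answer: 46080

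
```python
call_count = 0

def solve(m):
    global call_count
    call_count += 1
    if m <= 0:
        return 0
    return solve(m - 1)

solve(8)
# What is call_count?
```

Linear recursion stepping by 1: 9 calls from m=8 down to ≤0.

Answer: 9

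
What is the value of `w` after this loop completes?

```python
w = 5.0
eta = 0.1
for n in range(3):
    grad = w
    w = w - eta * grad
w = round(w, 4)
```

Gradient descent: w = 5.0 * (1 - 0.1)^3
`w` takes the values: 5.0 → 4.5 → 4.05 → 3.645

Answer: 3.645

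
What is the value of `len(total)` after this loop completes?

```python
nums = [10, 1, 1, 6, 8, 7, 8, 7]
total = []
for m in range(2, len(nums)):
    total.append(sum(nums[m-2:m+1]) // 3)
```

Number of 3-element averages
`total` takes the values: [] → [4] → [4, 2] → [4, 2, 5] → [4, 2, 5, 7] → [4, 2, 5, 7, 7] → [4, 2, 5, 7, 7, 7]
So `len(total)` = 6

Answer: 6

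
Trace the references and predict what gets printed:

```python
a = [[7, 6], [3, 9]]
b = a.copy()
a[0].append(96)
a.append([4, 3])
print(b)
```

Key concept: shallow copy with nested lists.
Step by step:
`a = [[7, 6], [3, 9]]` → a = [[7, 6], [3, 9]]
`b = a.copy()` → b = [[7, 6], [3, 9]]
`a[0].append(96)` → a = [[7, 6, 96], [3, 9]]; b = [[7, 6, 96], [3, 9]]
`a.append([4, 3])` → a = [[7, 6, 96], [3, 9], [4, 3]]
`print(b)` → prints [[7, 6, 96], [3, 9]]

Answer: [[7, 6, 96], [3, 9]]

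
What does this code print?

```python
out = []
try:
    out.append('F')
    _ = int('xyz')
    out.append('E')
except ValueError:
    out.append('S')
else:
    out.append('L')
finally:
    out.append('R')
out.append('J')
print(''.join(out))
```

Execution trace: 'F' (try body) → 'S' (except ValueError) → 'R' (finally) → 'J' (after the try/except). Output: FSRJ

Answer: FSRJ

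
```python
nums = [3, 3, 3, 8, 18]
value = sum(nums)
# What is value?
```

Trace:
`nums = [3, 3, 3, 8, 18]` → nums = [3, 3, 3, 8, 18]
`value = sum(nums)` → value = 35
So value = 35

Answer: 35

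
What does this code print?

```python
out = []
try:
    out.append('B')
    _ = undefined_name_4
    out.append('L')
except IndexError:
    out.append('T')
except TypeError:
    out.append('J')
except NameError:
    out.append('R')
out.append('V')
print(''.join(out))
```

Execution trace: 'B' (try body) → 'R' (except NameError) → 'V' (after the try/except). Output: BRV

Answer: BRV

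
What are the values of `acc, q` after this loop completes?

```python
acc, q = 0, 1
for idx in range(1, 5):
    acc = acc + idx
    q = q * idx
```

Sum and factorial of 1 to 4
`acc, q` takes the values: (0, 1) → (1, 1) → (3, 1) → (3, 2) → (6, 2) → (6, 6) → (10, 6) → (10, 24)

Answer: 10, 24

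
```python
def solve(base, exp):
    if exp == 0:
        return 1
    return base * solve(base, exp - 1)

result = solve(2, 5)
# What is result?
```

solve(2, 5) = 2 * 2 * 2 * 2 * 2 = 32

Answer: 32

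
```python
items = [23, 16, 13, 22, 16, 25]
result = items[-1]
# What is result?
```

Trace:
`items = [23, 16, 13, 22, 16, 25]` → items = [23, 16, 13, 22, 16, 25]
`result = items[-1]` → result = 25
So result = 25

Answer: 25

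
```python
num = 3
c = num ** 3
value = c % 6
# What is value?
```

Trace:
`num = 3` → num = 3
`c = num ** 3` → c = 27
`value = c % 6` → value = 3
So value = 3

Answer: 3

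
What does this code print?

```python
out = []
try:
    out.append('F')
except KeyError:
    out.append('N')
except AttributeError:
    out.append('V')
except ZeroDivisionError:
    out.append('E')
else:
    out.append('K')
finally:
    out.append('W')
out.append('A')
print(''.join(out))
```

Execution trace: 'F' (try body, no exception) → 'K' (else) → 'W' (finally) → 'A' (after the try/except). Output: FKWA

Answer: FKWA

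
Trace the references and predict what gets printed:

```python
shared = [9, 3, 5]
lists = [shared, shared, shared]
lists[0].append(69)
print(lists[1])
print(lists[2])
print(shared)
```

Key concept: list of same reference.
Step by step:
`shared = [9, 3, 5]` → shared = [9, 3, 5]
`lists = [shared, shared, shared]` → lists = [[9, 3, 5], [9, 3, 5], [9, 3, 5]]
`lists[0].append(69)` → shared = [9, 3, 5, 69]; lists = [[9, 3, 5, 69], [9, 3, 5, 69], [9, 3, 5, 69]]
`print(lists[1])` → prints [9, 3, 5, 69]
`print(lists[2])` → prints [9, 3, 5, 69]
`print(shared)` → prints [9, 3, 5, 69]

Answer:
[9, 3, 5, 69]
[9, 3, 5, 69]
[9, 3, 5, 69]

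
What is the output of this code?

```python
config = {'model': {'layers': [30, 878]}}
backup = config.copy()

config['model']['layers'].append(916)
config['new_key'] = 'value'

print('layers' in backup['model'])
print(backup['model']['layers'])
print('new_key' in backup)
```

Key concept: shallow copy gotcha with nested dict.
Step by step:
`config = {'model': {'layers': [30, 878]}}` → config = {'model': {'layers': [30, 878]}}
`backup = config.copy()` → backup = {'model': {'layers': [30, 878]}}
`config['model']['layers'].append(916)` → config = {'model': {'layers': [30, 878, 916]}}; backup = {'model': {'layers': [30, 878, 916]}}
`config['new_key'] = 'value'` → config = {'model': {'layers': [30, 878, 916]}, 'new_key': 'value'}
`print('layers' in backup['model'])` → prints True
`print(backup['model']['layers'])` → prints [30, 878, 916]
`print('new_key' in backup)` → prints False

Answer:
True
[30, 878, 916]
False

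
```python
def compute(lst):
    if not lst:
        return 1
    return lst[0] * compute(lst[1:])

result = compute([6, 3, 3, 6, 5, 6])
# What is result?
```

Product over [6, 3, 3, 6, 5, 6] = 6 * 3 * 3 * 6 * 5 * 6 = 9720

Answer: 9720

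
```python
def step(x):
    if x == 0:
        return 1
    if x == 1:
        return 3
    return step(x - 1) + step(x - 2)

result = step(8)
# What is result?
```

Build up from base cases: step(0)=1, step(1)=3, step(2)=4, step(3)=7, step(4)=11, step(5)=18, step(6)=29, ..., step(8)=76

Answer: 76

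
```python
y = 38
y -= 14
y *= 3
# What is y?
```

Trace:
`y = 38` → y = 38
`y -= 14` → y = 24
`y *= 3` → y = 72
So y = 72

Answer: 72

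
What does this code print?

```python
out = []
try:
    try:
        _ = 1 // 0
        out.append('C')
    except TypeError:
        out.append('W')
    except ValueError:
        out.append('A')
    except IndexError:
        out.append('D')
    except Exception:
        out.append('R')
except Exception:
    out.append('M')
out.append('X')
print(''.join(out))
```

Execution trace: 'R' (inner except Exception) → 'X' (after the try/except). Output: RX

Answer: RX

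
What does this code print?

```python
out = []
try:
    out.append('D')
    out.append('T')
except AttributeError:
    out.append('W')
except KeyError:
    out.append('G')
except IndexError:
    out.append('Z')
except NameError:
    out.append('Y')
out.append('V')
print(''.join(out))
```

Execution trace: 'D' (try body) → 'T' (try body, no exception) → 'V' (after the try/except). Output: DTV

Answer: DTV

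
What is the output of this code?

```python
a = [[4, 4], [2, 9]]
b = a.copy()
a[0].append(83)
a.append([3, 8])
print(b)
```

Key concept: shallow copy with nested lists.
Step by step:
`a = [[4, 4], [2, 9]]` → a = [[4, 4], [2, 9]]
`b = a.copy()` → b = [[4, 4], [2, 9]]
`a[0].append(83)` → a = [[4, 4, 83], [2, 9]]; b = [[4, 4, 83], [2, 9]]
`a.append([3, 8])` → a = [[4, 4, 83], [2, 9], [3, 8]]
`print(b)` → prints [[4, 4, 83], [2, 9]]

Answer: [[4, 4, 83], [2, 9]]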